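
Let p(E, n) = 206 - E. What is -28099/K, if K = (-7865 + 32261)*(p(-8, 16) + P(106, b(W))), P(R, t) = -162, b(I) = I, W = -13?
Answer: -28099/1268592 ≈ -0.022150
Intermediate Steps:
K = 1268592 (K = (-7865 + 32261)*((206 - 1*(-8)) - 162) = 24396*((206 + 8) - 162) = 24396*(214 - 162) = 24396*52 = 1268592)
-28099/K = -28099/1268592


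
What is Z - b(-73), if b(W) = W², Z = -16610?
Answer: -21939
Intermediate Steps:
Z - b(-73) = -16610 - 1*(-73)² = -16610 - 1*5329 = -16610 - 5329 = -21939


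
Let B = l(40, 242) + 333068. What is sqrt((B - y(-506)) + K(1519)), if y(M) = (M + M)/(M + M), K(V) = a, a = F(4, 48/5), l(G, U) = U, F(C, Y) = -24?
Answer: sqrt(333285) ≈ 577.31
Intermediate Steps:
a = -24
K(V) = -24
y(M) = 1 (y(M) = (2*M)/((2*M)) = (2*M)*(1/(2*M)) = 1)
B = 333310 (B = 242 + 333068 = 333310)
sqrt((B - y(-506)) + K(1519)) = sqrt((333310 - 1*1) - 24) = sqrt((333310 - 1) - 24) = sqrt(333309 - 24) = sqrt(333285)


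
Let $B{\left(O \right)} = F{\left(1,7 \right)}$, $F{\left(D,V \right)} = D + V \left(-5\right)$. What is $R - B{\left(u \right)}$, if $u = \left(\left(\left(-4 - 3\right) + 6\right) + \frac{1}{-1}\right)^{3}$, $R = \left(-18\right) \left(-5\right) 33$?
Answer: $3004$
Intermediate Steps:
$R = 2970$ ($R = 90 \cdot 33 = 2970$)
$F{\left(D,V \right)} = D - 5 V$
$u = -8$ ($u = \left(\left(\left(-4 - 3\right) + 6\right) - 1\right)^{3} = \left(\left(-7 + 6\right) - 1\right)^{3} = \left(-1 - 1\right)^{3} = \left(-2\right)^{3} = -8$)
$B{\left(O \right)} = -34$ ($B{\left(O \right)} = 1 - 35 = -34$)
$R - B{\left(u \right)} = 2970 - -34 = 2970 + 34 = 3004$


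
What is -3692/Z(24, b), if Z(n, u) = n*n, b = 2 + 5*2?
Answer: -923/144 ≈ -6.4097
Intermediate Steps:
b = 12 (b = 2 + 10 = 12)
Z(n, u) = n**2
-3692/Z(24, b) = -3692/(24**2) = -3692/576 = -3692*1/576 = -923/144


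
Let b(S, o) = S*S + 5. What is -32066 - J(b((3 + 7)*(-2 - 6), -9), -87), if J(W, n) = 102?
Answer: -32168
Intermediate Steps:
b(S, o) = 5 + S² (b(S, o) = S² + 5 = 5 + S²)
-32066 - J(b((3 + 7)*(-2 - 6), -9), -87) = -32066 - 1*102 = -32066 - 102 = -32168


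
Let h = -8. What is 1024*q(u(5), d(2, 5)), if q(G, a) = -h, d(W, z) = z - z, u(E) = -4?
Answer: 8192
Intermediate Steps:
d(W, z) = 0
q(G, a) = 8 (q(G, a) = -1*(-8) = 8)
1024*q(u(5), d(2, 5)) = 1024*8 = 8192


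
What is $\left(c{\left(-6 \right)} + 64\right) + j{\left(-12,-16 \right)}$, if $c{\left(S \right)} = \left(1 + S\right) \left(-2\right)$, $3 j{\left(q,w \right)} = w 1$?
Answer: $\frac{206}{3} \approx 68.667$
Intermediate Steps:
$j{\left(q,w \right)} = \frac{w}{3}$ ($j{\left(q,w \right)} = \frac{w 1}{3} = \frac{w}{3}$)
$c{\left(S \right)} = -2 - 2 S$
$\left(c{\left(-6 \right)} + 64\right) + j{\left(-12,-16 \right)} = \left(\left(-2 - -12\right) + 64\right) + \frac{1}{3} \left(-16\right) = \left(\left(-2 + 12\right) + 64\right) - \frac{16}{3} = \left(10 + 64\right) - \frac{16}{3} = 74 - \frac{16}{3} = \frac{206}{3}$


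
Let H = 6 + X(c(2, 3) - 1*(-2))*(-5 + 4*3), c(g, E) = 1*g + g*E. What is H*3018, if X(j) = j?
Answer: 229368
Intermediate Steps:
c(g, E) = g + E*g
H = 76 (H = 6 + (2*(1 + 3) - 1*(-2))*(-5 + 4*3) = 6 + (2*4 + 2)*(-5 + 12) = 6 + (8 + 2)*7 = 6 + 10*7 = 6 + 70 = 76)
H*3018 = 76*3018 = 229368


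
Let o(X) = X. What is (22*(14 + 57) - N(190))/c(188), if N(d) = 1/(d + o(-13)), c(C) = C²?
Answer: 276473/6255888 ≈ 0.044194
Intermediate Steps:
N(d) = 1/(-13 + d) (N(d) = 1/(d - 13) = 1/(-13 + d))
(22*(14 + 57) - N(190))/c(188) = (22*(14 + 57) - 1/(-13 + 190))/(188²) = (22*71 - 1/177)/35344 = (1562 - 1*1/177)*(1/35344) = (1562 - 1/177)*(1/35344) = (276473/177)*(1/35344) = 276473/6255888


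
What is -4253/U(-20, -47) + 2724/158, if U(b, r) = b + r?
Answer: 427241/5293 ≈ 80.718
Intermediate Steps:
-4253/U(-20, -47) + 2724/158 = -4253/(-20 - 47) + 2724/158 = -4253/(-67) + 2724*(1/158) = -4253*(-1/67) + 1362/79 = 4253/67 + 1362/79 = 427241/5293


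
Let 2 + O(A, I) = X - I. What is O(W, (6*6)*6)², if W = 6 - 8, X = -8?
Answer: 51076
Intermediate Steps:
W = -2
O(A, I) = -10 - I (O(A, I) = -2 + (-8 - I) = -10 - I)
O(W, (6*6)*6)² = (-10 - 6*6*6)² = (-10 - 36*6)² = (-10 - 1*216)² = (-10 - 216)² = (-226)² = 51076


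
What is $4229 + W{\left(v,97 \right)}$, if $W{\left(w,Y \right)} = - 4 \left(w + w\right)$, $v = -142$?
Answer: $5365$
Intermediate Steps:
$W{\left(w,Y \right)} = - 8 w$ ($W{\left(w,Y \right)} = - 4 \cdot 2 w = - 8 w$)
$4229 + W{\left(v,97 \right)} = 4229 - -1136 = 4229 + 1136 = 5365$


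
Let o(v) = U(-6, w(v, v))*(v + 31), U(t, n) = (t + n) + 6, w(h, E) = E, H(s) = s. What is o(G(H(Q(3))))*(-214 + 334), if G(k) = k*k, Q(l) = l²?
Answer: 1088640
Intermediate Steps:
U(t, n) = 6 + n + t (U(t, n) = (n + t) + 6 = 6 + n + t)
G(k) = k²
o(v) = v*(31 + v) (o(v) = (6 + v - 6)*(v + 31) = v*(31 + v))
o(G(H(Q(3))))*(-214 + 334) = ((3²)²*(31 + (3²)²))*(-214 + 334) = (9²*(31 + 9²))*120 = (81*(31 + 81))*120 = (81*112)*120 = 9072*120 = 1088640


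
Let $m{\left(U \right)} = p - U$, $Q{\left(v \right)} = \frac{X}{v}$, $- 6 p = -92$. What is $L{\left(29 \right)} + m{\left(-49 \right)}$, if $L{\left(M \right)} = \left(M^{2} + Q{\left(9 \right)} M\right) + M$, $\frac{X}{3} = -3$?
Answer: $\frac{2716}{3} \approx 905.33$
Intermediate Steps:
$X = -9$ ($X = 3 \left(-3\right) = -9$)
$p = \frac{46}{3}$ ($p = \left(- \frac{1}{6}\right) \left(-92\right) = \frac{46}{3} \approx 15.333$)
$Q{\left(v \right)} = - \frac{9}{v}$
$m{\left(U \right)} = \frac{46}{3} - U$
$L{\left(M \right)} = M^{2}$ ($L{\left(M \right)} = \left(M^{2} + - \frac{9}{9} M\right) + M = \left(M^{2} + \left(-9\right) \frac{1}{9} M\right) + M = \left(M^{2} - M\right) + M = M^{2}$)
$L{\left(29 \right)} + m{\left(-49 \right)} = 29^{2} + \left(\frac{46}{3} - -49\right) = 841 + \left(\frac{46}{3} + 49\right) = 841 + \frac{193}{3} = \frac{2716}{3}$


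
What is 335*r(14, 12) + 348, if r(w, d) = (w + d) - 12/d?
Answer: 8723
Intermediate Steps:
r(w, d) = d + w - 12/d (r(w, d) = (d + w) - 12/d = d + w - 12/d)
335*r(14, 12) + 348 = 335*(12 + 14 - 12/12) + 348 = 335*(12 + 14 - 12*1/12) + 348 = 335*(12 + 14 - 1) + 348 = 335*25 + 348 = 8375 + 348 = 8723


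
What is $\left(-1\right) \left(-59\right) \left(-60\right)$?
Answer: $-3540$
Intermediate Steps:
$\left(-1\right) \left(-59\right) \left(-60\right) = 59 \left(-60\right) = -3540$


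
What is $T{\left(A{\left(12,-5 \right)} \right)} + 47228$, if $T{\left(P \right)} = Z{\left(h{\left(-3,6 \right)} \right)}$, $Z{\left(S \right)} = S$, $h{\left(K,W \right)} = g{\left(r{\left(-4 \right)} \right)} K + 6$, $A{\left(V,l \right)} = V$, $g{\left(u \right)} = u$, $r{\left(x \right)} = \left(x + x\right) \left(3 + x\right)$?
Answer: $47210$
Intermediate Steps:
$r{\left(x \right)} = 2 x \left(3 + x\right)$
$h{\left(K,W \right)} = 6 + 8 K$ ($h{\left(K,W \right)} = 2 \left(-4\right) \left(3 - 4\right) K + 6 = 2 \left(-4\right) \left(-1\right) K + 6 = 8 K + 6 = 6 + 8 K$)
$T{\left(P \right)} = -18$ ($T{\left(P \right)} = 6 + 8 \left(-3\right) = 6 - 24 = -18$)
$T{\left(A{\left(12,-5 \right)} \right)} + 47228 = -18 + 47228 = 47210$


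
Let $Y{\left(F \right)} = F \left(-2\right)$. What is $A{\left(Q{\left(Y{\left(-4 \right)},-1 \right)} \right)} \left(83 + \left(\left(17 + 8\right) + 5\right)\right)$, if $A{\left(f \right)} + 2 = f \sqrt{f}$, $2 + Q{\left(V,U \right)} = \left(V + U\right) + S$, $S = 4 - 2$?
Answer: $-226 + 791 \sqrt{7} \approx 1866.8$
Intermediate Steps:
$S = 2$ ($S = 4 - 2 = 2$)
$Y{\left(F \right)} = - 2 F$
$Q{\left(V,U \right)} = U + V$ ($Q{\left(V,U \right)} = -2 + \left(\left(V + U\right) + 2\right) = -2 + \left(\left(U + V\right) + 2\right) = -2 + \left(2 + U + V\right) = U + V$)
$A{\left(f \right)} = -2 + f^{\frac{3}{2}}$ ($A{\left(f \right)} = -2 + f \sqrt{f} = -2 + f^{\frac{3}{2}}$)
$A{\left(Q{\left(Y{\left(-4 \right)},-1 \right)} \right)} \left(83 + \left(\left(17 + 8\right) + 5\right)\right) = \left(-2 + \left(-1 - -8\right)^{\frac{3}{2}}\right) \left(83 + \left(\left(17 + 8\right) + 5\right)\right) = \left(-2 + \left(-1 + 8\right)^{\frac{3}{2}}\right) \left(83 + \left(25 + 5\right)\right) = \left(-2 + 7^{\frac{3}{2}}\right) \left(83 + 30\right) = \left(-2 + 7 \sqrt{7}\right) 113 = -226 + 791 \sqrt{7}$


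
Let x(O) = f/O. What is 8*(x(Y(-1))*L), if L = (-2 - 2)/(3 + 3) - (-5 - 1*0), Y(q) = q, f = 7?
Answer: -728/3 ≈ -242.67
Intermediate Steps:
x(O) = 7/O
L = 13/3 (L = -4/6 - (-5 + 0) = -4*⅙ - 1*(-5) = -⅔ + 5 = 13/3 ≈ 4.3333)
8*(x(Y(-1))*L) = 8*((7/(-1))*(13/3)) = 8*((7*(-1))*(13/3)) = 8*(-7*13/3) = 8*(-91/3) = -728/3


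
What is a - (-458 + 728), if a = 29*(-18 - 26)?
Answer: -1546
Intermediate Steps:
a = -1276 (a = 29*(-44) = -1276)
a - (-458 + 728) = -1276 - (-458 + 728) = -1276 - 1*270 = -1276 - 270 = -1546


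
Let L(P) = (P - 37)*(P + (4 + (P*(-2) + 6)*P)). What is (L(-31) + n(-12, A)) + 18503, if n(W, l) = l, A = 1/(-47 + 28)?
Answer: 3109976/19 ≈ 1.6368e+5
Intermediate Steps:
A = -1/19 (A = 1/(-19) = -1/19 ≈ -0.052632)
L(P) = (-37 + P)*(4 + P + P*(6 - 2*P)) (L(P) = (-37 + P)*(P + (4 + (-2*P + 6)*P)) = (-37 + P)*(P + (4 + (6 - 2*P)*P)) = (-37 + P)*(P + (4 + P*(6 - 2*P))) = (-37 + P)*(4 + P + P*(6 - 2*P)))
(L(-31) + n(-12, A)) + 18503 = ((-148 - 255*(-31) - 2*(-31)³ + 81*(-31)²) - 1/19) + 18503 = ((-148 + 7905 - 2*(-29791) + 81*961) - 1/19) + 18503 = ((-148 + 7905 + 59582 + 77841) - 1/19) + 18503 = (145180 - 1/19) + 18503 = 2758419/19 + 18503 = 3109976/19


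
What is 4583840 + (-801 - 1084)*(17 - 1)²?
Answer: 4101280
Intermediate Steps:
4583840 + (-801 - 1084)*(17 - 1)² = 4583840 - 1885*16² = 4583840 - 1885*256 = 4583840 - 482560 = 4101280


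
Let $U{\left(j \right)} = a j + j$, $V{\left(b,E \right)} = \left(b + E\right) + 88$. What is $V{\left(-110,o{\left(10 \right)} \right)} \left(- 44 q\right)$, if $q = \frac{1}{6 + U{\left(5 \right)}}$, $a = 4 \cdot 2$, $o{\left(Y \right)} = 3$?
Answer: $\frac{836}{51} \approx 16.392$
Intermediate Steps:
$V{\left(b,E \right)} = 88 + E + b$ ($V{\left(b,E \right)} = \left(E + b\right) + 88 = 88 + E + b$)
$a = 8$
$U{\left(j \right)} = 9 j$ ($U{\left(j \right)} = 8 j + j = 9 j$)
$q = \frac{1}{51}$ ($q = \frac{1}{6 + 9 \cdot 5} = \frac{1}{6 + 45} = \frac{1}{51} \approx 0.019608$)
$V{\left(-110,o{\left(10 \right)} \right)} \left(- 44 q\right) = \left(88 + 3 - 110\right) \left(\left(-44\right) \frac{1}{51}\right) = \left(-19\right) \left(- \frac{44}{51}\right) = \frac{836}{51}$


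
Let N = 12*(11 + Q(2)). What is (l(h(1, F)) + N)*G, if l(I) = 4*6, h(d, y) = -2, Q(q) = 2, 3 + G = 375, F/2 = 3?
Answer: 66960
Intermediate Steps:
F = 6 (F = 2*3 = 6)
G = 372 (G = -3 + 375 = 372)
N = 156 (N = 12*(11 + 2) = 12*13 = 156)
l(I) = 24
(l(h(1, F)) + N)*G = (24 + 156)*372 = 180*372 = 66960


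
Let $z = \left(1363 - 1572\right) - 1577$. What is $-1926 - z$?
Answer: $-140$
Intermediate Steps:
$z = -1786$ ($z = -209 - 1577 = -1786$)
$-1926 - z = -1926 - -1786 = -1926 + 1786 = -140$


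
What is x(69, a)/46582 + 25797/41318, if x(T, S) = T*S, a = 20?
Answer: 629347347/962337538 ≈ 0.65398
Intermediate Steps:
x(T, S) = S*T
x(69, a)/46582 + 25797/41318 = (20*69)/46582 + 25797/41318 = 1380*(1/46582) + 25797*(1/41318) = 690/23291 + 25797/41318 = 629347347/962337538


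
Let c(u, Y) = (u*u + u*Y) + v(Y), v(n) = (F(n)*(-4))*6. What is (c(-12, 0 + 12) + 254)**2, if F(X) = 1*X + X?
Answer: 103684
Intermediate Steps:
F(X) = 2*X (F(X) = X + X = 2*X)
v(n) = -48*n (v(n) = ((2*n)*(-4))*6 = -8*n*6 = -48*n)
c(u, Y) = u**2 - 48*Y + Y*u (c(u, Y) = (u*u + u*Y) - 48*Y = (u**2 + Y*u) - 48*Y = u**2 - 48*Y + Y*u)
(c(-12, 0 + 12) + 254)**2 = (((-12)**2 - 48*(0 + 12) + (0 + 12)*(-12)) + 254)**2 = ((144 - 48*12 + 12*(-12)) + 254)**2 = ((144 - 576 - 144) + 254)**2 = (-576 + 254)**2 = (-322)**2 = 103684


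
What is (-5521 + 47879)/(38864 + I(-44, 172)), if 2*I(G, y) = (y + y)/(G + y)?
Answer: 1355456/1243691 ≈ 1.0899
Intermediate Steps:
I(G, y) = y/(G + y) (I(G, y) = ((y + y)/(G + y))/2 = ((2*y)/(G + y))/2 = (2*y/(G + y))/2 = y/(G + y))
(-5521 + 47879)/(38864 + I(-44, 172)) = (-5521 + 47879)/(38864 + 172/(-44 + 172)) = 42358/(38864 + 172/128) = 42358/(38864 + 172*(1/128)) = 42358/(38864 + 43/32) = 42358/(1243691/32) = 42358*(32/1243691) = 1355456/1243691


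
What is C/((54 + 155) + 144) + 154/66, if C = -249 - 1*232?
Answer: 1028/1059 ≈ 0.97073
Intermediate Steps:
C = -481 (C = -249 - 232 = -481)
C/((54 + 155) + 144) + 154/66 = -481/((54 + 155) + 144) + 154/66 = -481/(209 + 144) + 154*(1/66) = -481/353 + 7/3 = 1028/1059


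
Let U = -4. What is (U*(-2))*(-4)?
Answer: -32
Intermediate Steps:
(U*(-2))*(-4) = -4*(-2)*(-4) = 8*(-4) = -32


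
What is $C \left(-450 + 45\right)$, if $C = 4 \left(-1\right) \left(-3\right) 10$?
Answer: $-48600$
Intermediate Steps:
$C = 120$ ($C = \left(-4\right) \left(-3\right) 10 = 12 \cdot 10 = 120$)
$C \left(-450 + 45\right) = 120 \left(-450 + 45\right) = 120 \left(-405\right) = -48600$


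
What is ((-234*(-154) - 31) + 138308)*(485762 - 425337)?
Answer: 10532863025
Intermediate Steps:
((-234*(-154) - 31) + 138308)*(485762 - 425337) = ((36036 - 31) + 138308)*60425 = (36005 + 138308)*60425 = 174313*60425 = 10532863025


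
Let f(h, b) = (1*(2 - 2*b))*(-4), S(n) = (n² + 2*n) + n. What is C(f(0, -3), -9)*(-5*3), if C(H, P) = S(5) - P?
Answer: -735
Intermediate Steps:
S(n) = n² + 3*n
f(h, b) = -8 + 8*b (f(h, b) = (2 - 2*b)*(-4) = -8 + 8*b)
C(H, P) = 40 - P (C(H, P) = 5*(3 + 5) - P = 5*8 - P = 40 - P)
C(f(0, -3), -9)*(-5*3) = (40 - 1*(-9))*(-5*3) = (40 + 9)*(-15) = 49*(-15) = -735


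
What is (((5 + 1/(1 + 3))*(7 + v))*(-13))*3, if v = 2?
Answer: -7371/4 ≈ -1842.8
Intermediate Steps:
(((5 + 1/(1 + 3))*(7 + v))*(-13))*3 = (((5 + 1/(1 + 3))*(7 + 2))*(-13))*3 = (((5 + 1/4)*9)*(-13))*3 = (((5 + ¼)*9)*(-13))*3 = (((21/4)*9)*(-13))*3 = ((189/4)*(-13))*3 = -2457/4*3 = -7371/4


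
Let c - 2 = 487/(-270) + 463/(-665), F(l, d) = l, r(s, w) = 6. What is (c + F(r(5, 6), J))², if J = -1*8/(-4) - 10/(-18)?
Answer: 39009015049/1289528100 ≈ 30.251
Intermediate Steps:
J = 23/9 (J = -8*(-¼) - 10*(-1/18) = 2 + 5/9 = 23/9 ≈ 2.5556)
c = -17953/35910 (c = 2 + (487/(-270) + 463/(-665)) = 2 + (487*(-1/270) + 463*(-1/665)) = 2 + (-487/270 - 463/665) = 2 - 89773/35910 = -17953/35910 ≈ -0.49994)
(c + F(r(5, 6), J))² = (-17953/35910 + 6)² = (197507/35910)² = 39009015049/1289528100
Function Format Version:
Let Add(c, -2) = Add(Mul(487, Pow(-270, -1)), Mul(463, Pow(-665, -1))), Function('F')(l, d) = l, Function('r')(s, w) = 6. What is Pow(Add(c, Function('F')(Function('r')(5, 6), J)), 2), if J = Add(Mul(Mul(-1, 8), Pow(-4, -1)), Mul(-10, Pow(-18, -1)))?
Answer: Rational(39009015049, 1289528100) ≈ 30.251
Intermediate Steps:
J = Rational(23, 9) (J = Add(Mul(-8, Rational(-1, 4)), Mul(-10, Rational(-1, 18))) = Add(2, Rational(5, 9)) = Rational(23, 9) ≈ 2.5556)
c = Rational(-17953, 35910) (c = Add(2, Add(Mul(487, Pow(-270, -1)), Mul(463, Pow(-665, -1)))) = Add(2, Add(Mul(487, Rational(-1, 270)), Mul(463, Rational(-1, 665)))) = Add(2, Add(Rational(-487, 270), Rational(-463, 665))) = Add(2, Rational(-89773, 35910)) = Rational(-17953, 35910) ≈ -0.49994)
Pow(Add(c, Function('F')(Function('r')(5, 6), J)), 2) = Pow(Add(Rational(-17953, 35910), 6), 2) = Pow(Rational(197507, 35910), 2) = Rational(39009015049, 1289528100)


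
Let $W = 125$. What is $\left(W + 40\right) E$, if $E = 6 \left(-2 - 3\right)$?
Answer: $-4950$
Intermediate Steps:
$E = -30$ ($E = 6 \left(-5\right) = -30$)
$\left(W + 40\right) E = \left(125 + 40\right) \left(-30\right) = 165 \left(-30\right) = -4950$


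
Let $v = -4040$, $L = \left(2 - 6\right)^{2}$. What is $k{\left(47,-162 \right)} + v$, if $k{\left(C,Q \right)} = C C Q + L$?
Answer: $-361882$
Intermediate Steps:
$L = 16$ ($L = \left(-4\right)^{2} = 16$)
$k{\left(C,Q \right)} = 16 + Q C^{2}$ ($k{\left(C,Q \right)} = C C Q + 16 = C^{2} Q + 16 = Q C^{2} + 16 = 16 + Q C^{2}$)
$k{\left(47,-162 \right)} + v = \left(16 - 162 \cdot 47^{2}\right) - 4040 = \left(16 - 357858\right) - 4040 = -357842 - 4040 = -361882$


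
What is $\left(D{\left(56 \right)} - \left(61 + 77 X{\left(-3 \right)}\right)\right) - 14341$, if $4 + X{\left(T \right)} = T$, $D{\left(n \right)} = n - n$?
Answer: $-13863$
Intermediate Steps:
$D{\left(n \right)} = 0$
$X{\left(T \right)} = -4 + T$
$\left(D{\left(56 \right)} - \left(61 + 77 X{\left(-3 \right)}\right)\right) - 14341 = \left(0 - \left(61 + 77 \left(-4 - 3\right)\right)\right) - 14341 = \left(0 - -478\right) - 14341 = \left(0 + \left(539 - 61\right)\right) - 14341 = \left(0 + 478\right) - 14341 = 478 - 14341 = -13863$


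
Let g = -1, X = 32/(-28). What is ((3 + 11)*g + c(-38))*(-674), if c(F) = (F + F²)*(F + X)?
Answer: 259720508/7 ≈ 3.7103e+7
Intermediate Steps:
X = -8/7 (X = 32*(-1/28) = -8/7 ≈ -1.1429)
c(F) = (-8/7 + F)*(F + F²) (c(F) = (F + F²)*(F - 8/7) = (F + F²)*(-8/7 + F) = (-8/7 + F)*(F + F²))
((3 + 11)*g + c(-38))*(-674) = ((3 + 11)*(-1) + (⅐)*(-38)*(-8 - 1*(-38) + 7*(-38)²))*(-674) = (14*(-1) + (⅐)*(-38)*(-8 + 38 + 7*1444))*(-674) = (-14 + (⅐)*(-38)*(-8 + 38 + 10108))*(-674) = (-14 + (⅐)*(-38)*10138)*(-674) = (-14 - 385244/7)*(-674) = -385342/7*(-674) = 259720508/7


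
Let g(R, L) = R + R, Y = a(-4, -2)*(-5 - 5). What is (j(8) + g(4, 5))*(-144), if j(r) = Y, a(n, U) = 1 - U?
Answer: 3168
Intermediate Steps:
Y = -30 (Y = (1 - 1*(-2))*(-5 - 5) = (1 + 2)*(-10) = 3*(-10) = -30)
j(r) = -30
g(R, L) = 2*R
(j(8) + g(4, 5))*(-144) = (-30 + 2*4)*(-144) = (-30 + 8)*(-144) = -22*(-144) = 3168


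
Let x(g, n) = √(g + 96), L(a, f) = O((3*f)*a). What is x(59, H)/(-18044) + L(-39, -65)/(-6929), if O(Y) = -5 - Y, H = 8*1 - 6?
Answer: 7610/6929 - √155/18044 ≈ 1.0976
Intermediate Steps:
H = 2 (H = 8 - 6 = 2)
L(a, f) = -5 - 3*a*f (L(a, f) = -5 - 3*f*a = -5 - 3*a*f)
x(g, n) = √(96 + g)
x(59, H)/(-18044) + L(-39, -65)/(-6929) = √(96 + 59)/(-18044) + (-5 - 3*(-39)*(-65))/(-6929) = √155*(-1/18044) + (-5 - 7605)*(-1/6929) = -√155/18044 - 7610*(-1/6929) = -√155/18044 + 7610/6929 = 7610/6929 - √155/18044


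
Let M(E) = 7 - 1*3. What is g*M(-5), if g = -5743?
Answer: -22972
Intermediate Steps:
M(E) = 4 (M(E) = 7 - 3 = 4)
g*M(-5) = -5743*4 = -22972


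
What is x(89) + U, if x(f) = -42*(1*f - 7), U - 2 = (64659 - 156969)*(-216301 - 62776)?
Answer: 25761594428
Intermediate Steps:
U = 25761597872 (U = 2 + (64659 - 156969)*(-216301 - 62776) = 2 - 92310*(-279077) = 2 + 25761597870 = 25761597872)
x(f) = 294 - 42*f (x(f) = -42*(f - 7) = -42*(-7 + f) = 294 - 42*f)
x(89) + U = (294 - 42*89) + 25761597872 = (294 - 3738) + 25761597872 = -3444 + 25761597872 = 25761594428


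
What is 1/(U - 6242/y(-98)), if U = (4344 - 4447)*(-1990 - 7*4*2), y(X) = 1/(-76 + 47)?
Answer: 1/391756 ≈ 2.5526e-6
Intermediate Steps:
y(X) = -1/29 (y(X) = 1/(-29) = -1/29)
U = 210738 (U = -103*(-1990 - 28*2) = -103*(-1990 - 56) = -103*(-2046) = 210738)
1/(U - 6242/y(-98)) = 1/(210738 - 6242/(-1/29)) = 1/(210738 - 6242*(-29)) = 1/(210738 + 181018) = 1/391756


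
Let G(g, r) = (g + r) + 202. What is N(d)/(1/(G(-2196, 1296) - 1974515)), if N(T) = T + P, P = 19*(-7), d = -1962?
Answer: 4138071235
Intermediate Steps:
G(g, r) = 202 + g + r
P = -133
N(T) = -133 + T (N(T) = T - 133 = -133 + T)
N(d)/(1/(G(-2196, 1296) - 1974515)) = (-133 - 1962)/(1/((202 - 2196 + 1296) - 1974515)) = -2095/(1/(-698 - 1974515)) = -2095/(1/(-1975213)) = -2095/(-1/1975213) = -2095*(-1975213) = 4138071235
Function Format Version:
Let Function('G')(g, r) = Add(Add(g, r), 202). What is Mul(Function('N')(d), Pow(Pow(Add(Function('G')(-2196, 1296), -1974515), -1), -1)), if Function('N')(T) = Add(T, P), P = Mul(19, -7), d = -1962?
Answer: 4138071235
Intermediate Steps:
Function('G')(g, r) = Add(202, g, r)
P = -133
Function('N')(T) = Add(-133, T) (Function('N')(T) = Add(T, -133) = Add(-133, T))
Mul(Function('N')(d), Pow(Pow(Add(Function('G')(-2196, 1296), -1974515), -1), -1)) = Mul(Add(-133, -1962), Pow(Pow(Add(Add(202, -2196, 1296), -1974515), -1), -1)) = Mul(-2095, Pow(Pow(Add(-698, -1974515), -1), -1)) = Mul(-2095, Pow(Pow(-1975213, -1), -1)) = Mul(-2095, Pow(Rational(-1, 1975213), -1)) = Mul(-2095, -1975213) = 4138071235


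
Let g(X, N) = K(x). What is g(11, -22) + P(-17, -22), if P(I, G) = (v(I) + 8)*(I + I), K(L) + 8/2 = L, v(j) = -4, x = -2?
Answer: -142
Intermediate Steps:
K(L) = -4 + L
P(I, G) = 8*I (P(I, G) = (-4 + 8)*(I + I) = 4*(2*I) = 8*I)
g(X, N) = -6 (g(X, N) = -4 - 2 = -6)
g(11, -22) + P(-17, -22) = -6 + 8*(-17) = -6 - 136 = -142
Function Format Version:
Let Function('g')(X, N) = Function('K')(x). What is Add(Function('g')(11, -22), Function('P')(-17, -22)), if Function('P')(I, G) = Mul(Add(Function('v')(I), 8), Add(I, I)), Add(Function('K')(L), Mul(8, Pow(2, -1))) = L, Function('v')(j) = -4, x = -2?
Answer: -142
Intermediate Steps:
Function('K')(L) = Add(-4, L)
Function('P')(I, G) = Mul(8, I) (Function('P')(I, G) = Mul(Add(-4, 8), Add(I, I)) = Mul(4, Mul(2, I)) = Mul(8, I))
Function('g')(X, N) = -6 (Function('g')(X, N) = Add(-4, -2) = -6)
Add(Function('g')(11, -22), Function('P')(-17, -22)) = Add(-6, Mul(8, -17)) = Add(-6, -136) = -142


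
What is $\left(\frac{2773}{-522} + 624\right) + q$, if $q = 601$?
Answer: $\frac{636677}{522} \approx 1219.7$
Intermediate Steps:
$\left(\frac{2773}{-522} + 624\right) + q = \left(\frac{2773}{-522} + 624\right) + 601 = \left(2773 \left(- \frac{1}{522}\right) + 624\right) + 601 = \left(- \frac{2773}{522} + 624\right) + 601 = \frac{322955}{522} + 601 = \frac{636677}{522}$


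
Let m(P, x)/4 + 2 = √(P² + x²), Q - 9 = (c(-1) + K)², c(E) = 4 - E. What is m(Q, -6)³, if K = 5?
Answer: -4576640 + 763456*√11917 ≈ 7.8766e+7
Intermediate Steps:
Q = 109 (Q = 9 + ((4 - 1*(-1)) + 5)² = 9 + ((4 + 1) + 5)² = 9 + (5 + 5)² = 9 + 10² = 9 + 100 = 109)
m(P, x) = -8 + 4*√(P² + x²)
m(Q, -6)³ = (-8 + 4*√(109² + (-6)²))³ = (-8 + 4*√(11881 + 36))³ = (-8 + 4*√11917)³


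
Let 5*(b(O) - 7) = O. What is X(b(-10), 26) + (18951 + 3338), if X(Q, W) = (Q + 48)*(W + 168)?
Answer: 32571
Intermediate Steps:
b(O) = 7 + O/5
X(Q, W) = (48 + Q)*(168 + W)
X(b(-10), 26) + (18951 + 3338) = (8064 + 48*26 + 168*(7 + (⅕)*(-10)) + (7 + (⅕)*(-10))*26) + (18951 + 3338) = (8064 + 1248 + 168*(7 - 2) + (7 - 2)*26) + 22289 = (8064 + 1248 + 168*5 + 5*26) + 22289 = (8064 + 1248 + 840 + 130) + 22289 = 10282 + 22289 = 32571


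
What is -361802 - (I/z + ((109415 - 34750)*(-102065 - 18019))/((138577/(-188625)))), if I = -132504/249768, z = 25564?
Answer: -449954610517906273575575/36867655328196 ≈ -1.2205e+10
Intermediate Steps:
I = -5521/10407 (I = -132504*1/249768 = -5521/10407 ≈ -0.53051)
-361802 - (I/z + ((109415 - 34750)*(-102065 - 18019))/((138577/(-188625)))) = -361802 - (-5521/10407/25564 + ((109415 - 34750)*(-102065 - 18019))/((138577/(-188625)))) = -361802 - (-5521/10407*1/25564 + (74665*(-120084))/((138577*(-1/188625)))) = -361802 - (-5521/266044548 - 8966071860/(-138577/188625)) = -361802 - (-5521/266044548 - 8966071860*(-188625/138577)) = -361802 - (-5521/266044548 + 1691225304592500/138577) = -361802 - 1*449941271726473221606383/36867655328196 = -361802 - 449941271726473221606383/36867655328196 = -449954610517906273575575/36867655328196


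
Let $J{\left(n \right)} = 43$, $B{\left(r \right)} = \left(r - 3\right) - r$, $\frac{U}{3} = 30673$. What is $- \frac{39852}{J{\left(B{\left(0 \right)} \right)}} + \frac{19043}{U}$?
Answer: $- \frac{3666322339}{3956817} \approx -926.58$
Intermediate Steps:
$U = 92019$ ($U = 3 \cdot 30673 = 92019$)
$B{\left(r \right)} = -3$ ($B{\left(r \right)} = \left(r - 3\right) - r = \left(-3 + r\right) - r = -3$)
$- \frac{39852}{J{\left(B{\left(0 \right)} \right)}} + \frac{19043}{U} = - \frac{39852}{43} + \frac{19043}{92019} = - \frac{3666322339}{3956817}$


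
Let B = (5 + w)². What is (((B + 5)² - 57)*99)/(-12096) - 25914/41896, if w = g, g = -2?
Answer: -12360925/7038528 ≈ -1.7562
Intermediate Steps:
w = -2
B = 9 (B = (5 - 2)² = 3² = 9)
(((B + 5)² - 57)*99)/(-12096) - 25914/41896 = (((9 + 5)² - 57)*99)/(-12096) - 25914/41896 = ((14² - 57)*99)*(-1/12096) - 25914*1/41896 = ((196 - 57)*99)*(-1/12096) - 12957/20948 = (139*99)*(-1/12096) - 12957/20948 = 13761*(-1/12096) - 12957/20948 = -1529/1344 - 12957/20948 = -12360925/7038528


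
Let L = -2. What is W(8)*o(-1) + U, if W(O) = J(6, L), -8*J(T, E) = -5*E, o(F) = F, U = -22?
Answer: -83/4 ≈ -20.750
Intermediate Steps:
J(T, E) = 5*E/8 (J(T, E) = -(-5)*E/8 = 5*E/8)
W(O) = -5/4 (W(O) = (5/8)*(-2) = -5/4)
W(8)*o(-1) + U = -5/4*(-1) - 22 = 5/4 - 22 = -83/4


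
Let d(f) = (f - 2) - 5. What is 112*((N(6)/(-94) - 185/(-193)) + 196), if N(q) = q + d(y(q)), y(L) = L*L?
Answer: 199722152/9071 ≈ 22018.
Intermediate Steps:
y(L) = L**2
d(f) = -7 + f (d(f) = (-2 + f) - 5 = -7 + f)
N(q) = -7 + q + q**2 (N(q) = q + (-7 + q**2) = -7 + q + q**2)
112*((N(6)/(-94) - 185/(-193)) + 196) = 112*(((-7 + 6 + 6**2)/(-94) - 185/(-193)) + 196) = 112*(((-7 + 6 + 36)*(-1/94) - 185*(-1/193)) + 196) = 112*((35*(-1/94) + 185/193) + 196) = 112*((-35/94 + 185/193) + 196) = 112*(10635/18142 + 196) = 112*(3566467/18142) = 199722152/9071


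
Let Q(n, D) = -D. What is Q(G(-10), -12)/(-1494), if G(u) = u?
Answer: -2/249 ≈ -0.0080321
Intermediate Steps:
Q(G(-10), -12)/(-1494) = -1*(-12)/(-1494) = 12*(-1/1494) = -2/249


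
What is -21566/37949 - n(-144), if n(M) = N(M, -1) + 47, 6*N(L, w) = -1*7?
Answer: -10565371/227694 ≈ -46.402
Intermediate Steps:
N(L, w) = -7/6 (N(L, w) = (-1*7)/6 = (1/6)*(-7) = -7/6)
n(M) = 275/6 (n(M) = -7/6 + 47 = 275/6)
-21566/37949 - n(-144) = -21566/37949 - 1*275/6 = -21566*1/37949 - 275/6 = -21566/37949 - 275/6 = -10565371/227694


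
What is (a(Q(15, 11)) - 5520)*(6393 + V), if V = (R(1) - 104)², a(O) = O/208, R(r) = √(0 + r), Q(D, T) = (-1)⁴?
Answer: -9760499659/104 ≈ -9.3851e+7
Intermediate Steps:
Q(D, T) = 1
R(r) = √r
a(O) = O/208 (a(O) = O*(1/208) = O/208)
V = 10609 (V = (√1 - 104)² = (1 - 104)² = (-103)² = 10609)
(a(Q(15, 11)) - 5520)*(6393 + V) = ((1/208)*1 - 5520)*(6393 + 10609) = (1/208 - 5520)*17002 = -1148159/208*17002 = -9760499659/104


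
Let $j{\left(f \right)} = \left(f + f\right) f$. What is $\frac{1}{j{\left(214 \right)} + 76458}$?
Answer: $\frac{1}{168050} \approx 5.9506 \cdot 10^{-6}$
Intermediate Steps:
$j{\left(f \right)} = 2 f^{2}$ ($j{\left(f \right)} = 2 f f = 2 f^{2}$)
$\frac{1}{j{\left(214 \right)} + 76458} = \frac{1}{2 \cdot 214^{2} + 76458} = \frac{1}{2 \cdot 45796 + 76458} = \frac{1}{91592 + 76458} = \frac{1}{168050}$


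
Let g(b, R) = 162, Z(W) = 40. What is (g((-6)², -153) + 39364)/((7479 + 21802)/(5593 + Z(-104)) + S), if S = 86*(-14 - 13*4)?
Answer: -222649958/31943627 ≈ -6.9701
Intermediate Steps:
S = -5676 (S = 86*(-14 - 52) = 86*(-66) = -5676)
(g((-6)², -153) + 39364)/((7479 + 21802)/(5593 + Z(-104)) + S) = (162 + 39364)/((7479 + 21802)/(5593 + 40) - 5676) = 39526/(29281/5633 - 5676) = 39526/(-31943627/5633) = 39526*(-5633/31943627) = -222649958/31943627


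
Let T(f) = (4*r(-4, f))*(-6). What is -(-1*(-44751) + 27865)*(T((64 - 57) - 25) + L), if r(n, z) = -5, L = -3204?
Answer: 223947744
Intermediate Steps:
T(f) = 120 (T(f) = (4*(-5))*(-6) = -20*(-6) = 120)
-(-1*(-44751) + 27865)*(T((64 - 57) - 25) + L) = -(-1*(-44751) + 27865)*(120 - 3204) = -(44751 + 27865)*(-3084) = -72616*(-3084) = -1*(-223947744) = 223947744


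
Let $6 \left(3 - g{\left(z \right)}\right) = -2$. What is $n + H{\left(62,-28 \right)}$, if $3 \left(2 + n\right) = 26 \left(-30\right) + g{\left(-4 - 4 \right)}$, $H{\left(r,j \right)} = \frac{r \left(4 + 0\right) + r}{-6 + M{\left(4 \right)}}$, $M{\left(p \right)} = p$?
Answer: $- \frac{3743}{9} \approx -415.89$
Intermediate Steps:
$g{\left(z \right)} = \frac{10}{3}$ ($g{\left(z \right)} = 3 - - \frac{1}{3} = 3 + \frac{1}{3} = \frac{10}{3}$)
$H{\left(r,j \right)} = - \frac{5 r}{2}$ ($H{\left(r,j \right)} = \frac{r \left(4 + 0\right) + r}{-6 + 4} = \frac{r 4 + r}{-2} = \left(4 r + r\right) \left(- \frac{1}{2}\right) = 5 r \left(- \frac{1}{2}\right) = - \frac{5 r}{2}$)
$n = - \frac{2348}{9}$ ($n = -2 + \frac{26 \left(-30\right) + \frac{10}{3}}{3} = -2 + \frac{-780 + \frac{10}{3}}{3} = -2 + \frac{1}{3} \left(- \frac{2330}{3}\right) = -2 - \frac{2330}{9} = - \frac{2348}{9} \approx -260.89$)
$n + H{\left(62,-28 \right)} = - \frac{2348}{9} - 155 = - \frac{3743}{9}$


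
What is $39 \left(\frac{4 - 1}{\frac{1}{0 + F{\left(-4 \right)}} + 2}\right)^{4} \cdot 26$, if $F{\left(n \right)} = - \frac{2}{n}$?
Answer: $\frac{41067}{128} \approx 320.84$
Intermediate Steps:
$39 \left(\frac{4 - 1}{\frac{1}{0 + F{\left(-4 \right)}} + 2}\right)^{4} \cdot 26 = 39 \left(\frac{4 - 1}{\frac{1}{0 - \frac{2}{-4}} + 2}\right)^{4} \cdot 26 = 39 \left(\frac{3}{\frac{1}{0 - - \frac{1}{2}} + 2}\right)^{4} \cdot 26 = 39 \left(\frac{3}{\frac{1}{0 + \frac{1}{2}} + 2}\right)^{4} \cdot 26 = 39 \left(\frac{3}{\frac{1}{\frac{1}{2}} + 2}\right)^{4} \cdot 26 = 39 \left(\frac{3}{2 + 2}\right)^{4} \cdot 26 = 39 \left(\frac{3}{4}\right)^{4} \cdot 26 = 39 \cdot \frac{81}{256} \cdot 26 = \frac{3159}{256} \cdot 26 = \frac{41067}{128}$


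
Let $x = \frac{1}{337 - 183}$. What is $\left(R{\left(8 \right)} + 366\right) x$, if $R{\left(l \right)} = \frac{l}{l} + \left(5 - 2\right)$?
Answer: $\frac{185}{77} \approx 2.4026$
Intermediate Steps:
$x = \frac{1}{154} \approx 0.0064935$
$R{\left(l \right)} = 4$ ($R{\left(l \right)} = 1 + \left(5 - 2\right) = 1 + 3 = 4$)
$\left(R{\left(8 \right)} + 366\right) x = \left(4 + 366\right) \frac{1}{154} = 370 \cdot \frac{1}{154} = \frac{185}{77}$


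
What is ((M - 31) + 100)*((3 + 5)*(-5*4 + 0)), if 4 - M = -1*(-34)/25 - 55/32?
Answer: -58687/5 ≈ -11737.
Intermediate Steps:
M = 3487/800 (M = 4 - (-1*(-34)/25 - 55/32) = 4 - (34*(1/25) - 55*1/32) = 4 - (34/25 - 55/32) = 4 - 1*(-287/800) = 4 + 287/800 = 3487/800 ≈ 4.3587)
((M - 31) + 100)*((3 + 5)*(-5*4 + 0)) = ((3487/800 - 31) + 100)*((3 + 5)*(-5*4 + 0)) = (-21313/800 + 100)*(8*(-20 + 0)) = 58687*(8*(-20))/800 = (58687/800)*(-160) = -58687/5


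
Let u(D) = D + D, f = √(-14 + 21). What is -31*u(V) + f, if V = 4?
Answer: -248 + √7 ≈ -245.35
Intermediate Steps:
f = √7 ≈ 2.6458
u(D) = 2*D
-31*u(V) + f = -62*4 + √7 = -31*8 + √7 = -248 + √7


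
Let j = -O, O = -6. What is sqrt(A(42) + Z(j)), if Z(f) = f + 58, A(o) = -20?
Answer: 2*sqrt(11) ≈ 6.6332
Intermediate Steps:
j = 6 (j = -1*(-6) = 6)
Z(f) = 58 + f
sqrt(A(42) + Z(j)) = sqrt(-20 + (58 + 6)) = sqrt(-20 + 64) = sqrt(44) = 2*sqrt(11)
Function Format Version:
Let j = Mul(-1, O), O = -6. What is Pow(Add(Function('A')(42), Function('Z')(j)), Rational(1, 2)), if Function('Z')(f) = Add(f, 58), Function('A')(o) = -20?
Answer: Mul(2, Pow(11, Rational(1, 2))) ≈ 6.6332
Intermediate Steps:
j = 6 (j = Mul(-1, -6) = 6)
Function('Z')(f) = Add(58, f)
Pow(Add(Function('A')(42), Function('Z')(j)), Rational(1, 2)) = Pow(Add(-20, Add(58, 6)), Rational(1, 2)) = Pow(Add(-20, 64), Rational(1, 2)) = Pow(44, Rational(1, 2)) = Mul(2, Pow(11, Rational(1, 2)))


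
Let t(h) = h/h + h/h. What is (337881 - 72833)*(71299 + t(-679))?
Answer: 18898187448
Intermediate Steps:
t(h) = 2 (t(h) = 1 + 1 = 2)
(337881 - 72833)*(71299 + t(-679)) = (337881 - 72833)*(71299 + 2) = 265048*71301 = 18898187448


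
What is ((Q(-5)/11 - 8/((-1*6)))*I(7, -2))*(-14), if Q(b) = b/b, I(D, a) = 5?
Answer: -3290/33 ≈ -99.697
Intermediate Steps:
Q(b) = 1
((Q(-5)/11 - 8/((-1*6)))*I(7, -2))*(-14) = ((1/11 - 8/((-1*6)))*5)*(-14) = ((1*(1/11) - 8/(-6))*5)*(-14) = ((1/11 - 8*(-⅙))*5)*(-14) = ((1/11 + 4/3)*5)*(-14) = ((47/33)*5)*(-14) = (235/33)*(-14) = -3290/33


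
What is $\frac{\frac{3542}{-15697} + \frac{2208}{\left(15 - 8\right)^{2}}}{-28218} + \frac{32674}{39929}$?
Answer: $\frac{32171736348967}{39391699683903} \approx 0.81671$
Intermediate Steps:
$\frac{\frac{3542}{-15697} + \frac{2208}{\left(15 - 8\right)^{2}}}{-28218} + \frac{32674}{39929} = \left(3542 \left(- \frac{1}{15697}\right) + \frac{2208}{7^{2}}\right) \left(- \frac{1}{28218}\right) + 32674 \cdot \frac{1}{39929} = \left(- \frac{322}{1427} + \frac{2208}{49}\right) \left(- \frac{1}{28218}\right) + \frac{32674}{39929} = \frac{3135038}{69923} \left(- \frac{1}{28218}\right) + \frac{32674}{39929} = - \frac{1567519}{986543607} + \frac{32674}{39929} = \frac{32171736348967}{39391699683903}$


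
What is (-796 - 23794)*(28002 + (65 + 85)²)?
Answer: -1241844180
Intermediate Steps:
(-796 - 23794)*(28002 + (65 + 85)²) = -24590*(28002 + 150²) = -24590*(28002 + 22500) = -24590*50502 = -1241844180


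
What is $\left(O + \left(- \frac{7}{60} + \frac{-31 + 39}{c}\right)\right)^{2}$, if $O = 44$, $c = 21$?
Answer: $\frac{38402809}{19600} \approx 1959.3$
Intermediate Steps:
$\left(O + \left(- \frac{7}{60} + \frac{-31 + 39}{c}\right)\right)^{2} = \left(44 - \left(\frac{7}{60} - \frac{-31 + 39}{21}\right)\right)^{2} = \left(44 + \left(\left(-7\right) \frac{1}{60} + 8 \cdot \frac{1}{21}\right)\right)^{2} = \left(44 + \left(- \frac{7}{60} + \frac{8}{21}\right)\right)^{2} = \left(44 + \frac{37}{140}\right)^{2} = \left(\frac{6197}{140}\right)^{2} = \frac{38402809}{19600}$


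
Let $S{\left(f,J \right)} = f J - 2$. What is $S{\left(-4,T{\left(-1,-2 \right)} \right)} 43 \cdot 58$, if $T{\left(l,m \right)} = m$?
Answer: $14964$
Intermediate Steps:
$S{\left(f,J \right)} = -2 + J f$ ($S{\left(f,J \right)} = J f - 2 = -2 + J f$)
$S{\left(-4,T{\left(-1,-2 \right)} \right)} 43 \cdot 58 = \left(-2 - -8\right) 43 \cdot 58 = \left(-2 + 8\right) 2494 = 6 \cdot 2494 = 14964$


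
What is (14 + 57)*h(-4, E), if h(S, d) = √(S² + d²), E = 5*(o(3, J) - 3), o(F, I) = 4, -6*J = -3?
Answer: 71*√41 ≈ 454.62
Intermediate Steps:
J = ½ (J = -⅙*(-3) = ½ ≈ 0.50000)
E = 5 (E = 5*(4 - 3) = 5*1 = 5)
(14 + 57)*h(-4, E) = (14 + 57)*√((-4)² + 5²) = 71*√(16 + 25) = 71*√41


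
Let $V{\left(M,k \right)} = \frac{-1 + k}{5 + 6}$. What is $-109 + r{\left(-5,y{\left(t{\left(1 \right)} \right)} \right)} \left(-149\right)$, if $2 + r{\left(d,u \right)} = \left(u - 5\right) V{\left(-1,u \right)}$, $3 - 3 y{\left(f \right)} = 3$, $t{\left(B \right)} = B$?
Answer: $\frac{1334}{11} \approx 121.27$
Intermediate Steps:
$V{\left(M,k \right)} = - \frac{1}{11} + \frac{k}{11}$ ($V{\left(M,k \right)} = \frac{-1 + k}{11} = \left(-1 + k\right) \frac{1}{11} = - \frac{1}{11} + \frac{k}{11}$)
$y{\left(f \right)} = 0$ ($y{\left(f \right)} = 1 - 1 = 0$)
$r{\left(d,u \right)} = -2 + \left(-5 + u\right) \left(- \frac{1}{11} + \frac{u}{11}\right)$ ($r{\left(d,u \right)} = -2 + \left(u - 5\right) \left(- \frac{1}{11} + \frac{u}{11}\right) = -2 + \left(-5 + u\right) \left(- \frac{1}{11} + \frac{u}{11}\right)$)
$-109 + r{\left(-5,y{\left(t{\left(1 \right)} \right)} \right)} \left(-149\right) = -109 + \left(- \frac{17}{11} - 0 + \frac{0^{2}}{11}\right) \left(-149\right) = -109 + \left(- \frac{17}{11} + 0 + \frac{1}{11} \cdot 0\right) \left(-149\right) = -109 + \left(- \frac{17}{11} + 0 + 0\right) \left(-149\right) = -109 - - \frac{2533}{11} = -109 + \frac{2533}{11} = \frac{1334}{11}$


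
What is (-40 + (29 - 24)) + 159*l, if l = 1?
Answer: 124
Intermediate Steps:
(-40 + (29 - 24)) + 159*l = (-40 + (29 - 24)) + 159*1 = (-40 + 5) + 159 = -35 + 159 = 124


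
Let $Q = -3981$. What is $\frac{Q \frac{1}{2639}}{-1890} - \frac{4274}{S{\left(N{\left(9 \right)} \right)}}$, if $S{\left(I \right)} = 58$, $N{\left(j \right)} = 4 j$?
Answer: $- \frac{122512883}{1662570} \approx -73.689$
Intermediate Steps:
$\frac{Q \frac{1}{2639}}{-1890} - \frac{4274}{S{\left(N{\left(9 \right)} \right)}} = \frac{\left(-3981\right) \frac{1}{2639}}{-1890} - \frac{4274}{58} = \left(-3981\right) \frac{1}{2639} \left(- \frac{1}{1890}\right) - \frac{2137}{29} = \left(- \frac{3981}{2639}\right) \left(- \frac{1}{1890}\right) - \frac{2137}{29} = \frac{1327}{1662570} - \frac{2137}{29} = - \frac{122512883}{1662570}$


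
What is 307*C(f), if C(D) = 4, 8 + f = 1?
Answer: 1228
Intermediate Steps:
f = -7 (f = -8 + 1 = -7)
307*C(f) = 307*4 = 1228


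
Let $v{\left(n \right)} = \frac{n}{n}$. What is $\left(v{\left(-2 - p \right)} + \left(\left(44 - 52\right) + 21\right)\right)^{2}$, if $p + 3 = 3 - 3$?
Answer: $196$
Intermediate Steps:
$p = -3$ ($p = -3 + \left(3 - 3\right) = -3 + 0 = -3$)
$v{\left(n \right)} = 1$
$\left(v{\left(-2 - p \right)} + \left(\left(44 - 52\right) + 21\right)\right)^{2} = \left(1 + \left(\left(44 - 52\right) + 21\right)\right)^{2} = \left(1 + \left(-8 + 21\right)\right)^{2} = \left(1 + 13\right)^{2} = 14^{2} = 196$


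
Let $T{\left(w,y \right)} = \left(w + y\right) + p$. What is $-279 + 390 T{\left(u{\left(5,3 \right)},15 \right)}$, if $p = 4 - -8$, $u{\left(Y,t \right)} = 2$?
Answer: $11031$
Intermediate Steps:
$p = 12$ ($p = 4 + 8 = 12$)
$T{\left(w,y \right)} = 12 + w + y$ ($T{\left(w,y \right)} = \left(w + y\right) + 12 = 12 + w + y$)
$-279 + 390 T{\left(u{\left(5,3 \right)},15 \right)} = -279 + 390 \left(12 + 2 + 15\right) = -279 + 390 \cdot 29 = -279 + 11310 = 11031$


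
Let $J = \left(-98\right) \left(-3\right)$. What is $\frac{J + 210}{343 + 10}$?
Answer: $\frac{504}{353} \approx 1.4278$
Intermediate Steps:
$J = 294$
$\frac{J + 210}{343 + 10} = \frac{294 + 210}{343 + 10} = \frac{504}{353}$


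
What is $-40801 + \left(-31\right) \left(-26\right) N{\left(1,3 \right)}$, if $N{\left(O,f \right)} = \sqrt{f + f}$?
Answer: $-40801 + 806 \sqrt{6} \approx -38827.0$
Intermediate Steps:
$N{\left(O,f \right)} = \sqrt{2} \sqrt{f}$ ($N{\left(O,f \right)} = \sqrt{2 f} = \sqrt{2} \sqrt{f}$)
$-40801 + \left(-31\right) \left(-26\right) N{\left(1,3 \right)} = -40801 + \left(-31\right) \left(-26\right) \sqrt{2} \sqrt{3} = -40801 + 806 \sqrt{6}$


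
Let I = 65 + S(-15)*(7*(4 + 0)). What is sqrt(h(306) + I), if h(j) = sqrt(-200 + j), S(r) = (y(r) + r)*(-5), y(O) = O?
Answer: sqrt(4265 + sqrt(106)) ≈ 65.386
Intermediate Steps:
S(r) = -10*r (S(r) = (r + r)*(-5) = (2*r)*(-5) = -10*r)
I = 4265 (I = 65 + (-10*(-15))*(7*(4 + 0)) = 65 + 150*(7*4) = 65 + 150*28 = 65 + 4200 = 4265)
sqrt(h(306) + I) = sqrt(sqrt(-200 + 306) + 4265) = sqrt(sqrt(106) + 4265) = sqrt(4265 + sqrt(106))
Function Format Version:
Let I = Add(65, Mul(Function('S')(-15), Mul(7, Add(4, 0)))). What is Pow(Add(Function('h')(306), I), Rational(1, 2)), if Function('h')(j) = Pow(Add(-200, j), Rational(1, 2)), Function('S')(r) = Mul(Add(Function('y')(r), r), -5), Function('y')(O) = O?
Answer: Pow(Add(4265, Pow(106, Rational(1, 2))), Rational(1, 2)) ≈ 65.386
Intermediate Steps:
Function('S')(r) = Mul(-10, r) (Function('S')(r) = Mul(Add(r, r), -5) = Mul(Mul(2, r), -5) = Mul(-10, r))
I = 4265 (I = Add(65, Mul(Mul(-10, -15), Mul(7, Add(4, 0)))) = Add(65, Mul(150, Mul(7, 4))) = Add(65, Mul(150, 28)) = Add(65, 4200) = 4265)
Pow(Add(Function('h')(306), I), Rational(1, 2)) = Pow(Add(Pow(Add(-200, 306), Rational(1, 2)), 4265), Rational(1, 2)) = Pow(Add(Pow(106, Rational(1, 2)), 4265), Rational(1, 2)) = Pow(Add(4265, Pow(106, Rational(1, 2))), Rational(1, 2))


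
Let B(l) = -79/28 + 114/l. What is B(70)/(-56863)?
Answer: 167/7960820 ≈ 2.0978e-5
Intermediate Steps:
B(l) = -79/28 + 114/l (B(l) = -79*1/28 + 114/l = -79/28 + 114/l)
B(70)/(-56863) = (-79/28 + 114/70)/(-56863) = (-79/28 + 114*(1/70))*(-1/56863) = (-79/28 + 57/35)*(-1/56863) = -167/140*(-1/56863) = 167/7960820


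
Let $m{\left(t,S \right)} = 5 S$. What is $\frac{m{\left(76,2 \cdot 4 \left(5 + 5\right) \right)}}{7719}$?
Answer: $\frac{400}{7719} \approx 0.05182$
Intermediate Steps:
$\frac{m{\left(76,2 \cdot 4 \left(5 + 5\right) \right)}}{7719} = \frac{5 \cdot 2 \cdot 4 \left(5 + 5\right)}{7719} = 5 \cdot 8 \cdot 10 \cdot \frac{1}{7719} = 5 \cdot 80 \cdot \frac{1}{7719} = 400 \cdot \frac{1}{7719} = \frac{400}{7719}$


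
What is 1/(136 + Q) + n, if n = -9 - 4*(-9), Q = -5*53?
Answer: 3482/129 ≈ 26.992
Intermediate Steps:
Q = -265
n = 27 (n = -9 + 36 = 27)
1/(136 + Q) + n = 1/(136 - 265) + 27 = 1/(-129) + 27 = -1/129 + 27 = 3482/129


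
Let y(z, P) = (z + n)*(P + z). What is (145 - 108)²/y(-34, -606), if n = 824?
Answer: -1369/505600 ≈ -0.0027077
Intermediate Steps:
y(z, P) = (824 + z)*(P + z) (y(z, P) = (z + 824)*(P + z) = (824 + z)*(P + z))
(145 - 108)²/y(-34, -606) = (145 - 108)²/((-34)² + 824*(-606) + 824*(-34) - 606*(-34)) = 37²/(1156 - 499344 - 28016 + 20604) = 1369/(-505600) = 1369*(-1/505600) = -1369/505600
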